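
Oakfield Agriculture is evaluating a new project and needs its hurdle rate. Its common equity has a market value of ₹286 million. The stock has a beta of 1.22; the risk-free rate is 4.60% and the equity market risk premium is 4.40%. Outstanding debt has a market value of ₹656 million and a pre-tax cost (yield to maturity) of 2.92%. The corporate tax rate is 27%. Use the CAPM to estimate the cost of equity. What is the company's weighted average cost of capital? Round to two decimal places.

Cost of equity via CAPM: Re = 4.6% + 1.22 × 4.4% = 9.9680%.
Total capital V = 286 + 656 = 942.
Equity: weight = 286/942 = 0.3036; cost = 9.968%.
Debt: weight = 656/942 = 0.6964; after-tax cost = 2.92% × (1 − 27%) = 2.1316%.
WACC = 0.3036 × 9.9680% + 0.6964 × 2.1316% = 4.5108%.

4.51%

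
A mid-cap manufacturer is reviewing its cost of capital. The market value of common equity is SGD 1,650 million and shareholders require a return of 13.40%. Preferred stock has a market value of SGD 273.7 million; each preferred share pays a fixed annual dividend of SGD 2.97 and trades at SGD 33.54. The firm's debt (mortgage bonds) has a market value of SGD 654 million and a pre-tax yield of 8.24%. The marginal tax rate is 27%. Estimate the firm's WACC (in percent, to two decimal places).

11.04%

Cost of preferred: Rp = 2.97 / 33.54 = 8.8551%.
Total capital V = 1650 + 273.7 + 654 = 2577.7.
Equity: weight = 1650/2577.7 = 0.6401; cost = 13.4%.
Preferred: weight = 273.7/2577.7 = 0.1062; cost = 8.8551%.
Mortgage bonds: weight = 654/2577.7 = 0.2537; after-tax cost = 8.24% × (1 − 27%) = 6.0152%.
WACC = 0.6401 × 13.4000% + 0.1062 × 8.8551% + 0.2537 × 6.0152% = 11.0438%.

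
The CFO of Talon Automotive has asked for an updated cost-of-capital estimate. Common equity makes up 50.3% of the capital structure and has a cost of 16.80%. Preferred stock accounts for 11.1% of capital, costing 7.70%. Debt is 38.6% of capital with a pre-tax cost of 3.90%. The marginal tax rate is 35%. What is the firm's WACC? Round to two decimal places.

10.28%

After-tax cost of debt = 3.9% × (1 − 35%) = 2.5350%.
WACC = 0.503 × 16.8000% + 0.111 × 7.7000% + 0.386 × 2.5350% = 10.2836%.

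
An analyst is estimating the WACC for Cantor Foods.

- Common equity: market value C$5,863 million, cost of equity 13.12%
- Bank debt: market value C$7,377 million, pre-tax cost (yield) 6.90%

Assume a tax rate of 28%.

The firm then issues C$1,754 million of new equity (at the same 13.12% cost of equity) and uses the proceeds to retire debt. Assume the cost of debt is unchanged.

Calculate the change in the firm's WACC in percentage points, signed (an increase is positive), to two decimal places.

Current WACC:
Total capital V = 5863 + 7377 = 13240.
Equity: weight = 5863/13240 = 0.4428; cost = 13.12%.
Bank debt: weight = 7377/13240 = 0.5572; after-tax cost = 6.9% × (1 − 28%) = 4.9680%.
WACC = 0.4428 × 13.1200% + 0.5572 × 4.9680% = 8.5779%.
After the change:
Total capital V = 7617 + 5623 = 13240.
Equity: weight = 7617/13240 = 0.5753; cost = 13.12%.
Bank debt: weight = 5623/13240 = 0.4247; after-tax cost = 6.9% × (1 − 28%) = 4.9680%.
WACC = 0.5753 × 13.1200% + 0.4247 × 4.9680% = 9.6579%.
Change in WACC = 9.6579% − 8.5779% = 1.0800 pp.

+1.08 pp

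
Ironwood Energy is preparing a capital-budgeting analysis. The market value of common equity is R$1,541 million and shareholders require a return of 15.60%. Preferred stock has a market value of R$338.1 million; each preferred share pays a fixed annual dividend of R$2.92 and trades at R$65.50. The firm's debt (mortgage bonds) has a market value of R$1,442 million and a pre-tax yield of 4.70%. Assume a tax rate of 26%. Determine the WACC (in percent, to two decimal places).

9.20%

Cost of preferred: Rp = 2.92 / 65.5 = 4.4580%.
Total capital V = 1541 + 338.1 + 1442 = 3321.1.
Equity: weight = 1541/3321.1 = 0.4640; cost = 15.6%.
Preferred: weight = 338.1/3321.1 = 0.1018; cost = 4.458%.
Mortgage bonds: weight = 1442/3321.1 = 0.4342; after-tax cost = 4.7% × (1 − 26%) = 3.4780%.
WACC = 0.4640 × 15.6000% + 0.1018 × 4.4580% + 0.4342 × 3.4780% = 9.2024%.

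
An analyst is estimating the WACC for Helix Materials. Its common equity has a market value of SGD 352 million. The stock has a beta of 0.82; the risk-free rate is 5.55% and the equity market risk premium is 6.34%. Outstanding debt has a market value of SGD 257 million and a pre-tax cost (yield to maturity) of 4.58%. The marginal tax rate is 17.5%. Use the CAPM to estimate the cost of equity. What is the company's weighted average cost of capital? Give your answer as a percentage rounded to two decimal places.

7.81%

Cost of equity via CAPM: Re = 5.55% + 0.82 × 6.34% = 10.7488%.
Total capital V = 352 + 257 = 609.
Equity: weight = 352/609 = 0.5780; cost = 10.7488%.
Debt: weight = 257/609 = 0.4220; after-tax cost = 4.58% × (1 − 17.5%) = 3.7785%.
WACC = 0.5780 × 10.7488% + 0.4220 × 3.7785% = 7.8073%.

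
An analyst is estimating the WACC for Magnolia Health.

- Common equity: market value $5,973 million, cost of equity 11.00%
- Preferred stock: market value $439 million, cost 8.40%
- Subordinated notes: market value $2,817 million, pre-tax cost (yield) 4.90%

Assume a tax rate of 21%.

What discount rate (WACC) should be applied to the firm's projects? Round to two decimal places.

8.70%

Total capital V = 5973 + 439 + 2817 = 9229.
Equity: weight = 5973/9229 = 0.6472; cost = 11%.
Preferred: weight = 439/9229 = 0.0476; cost = 8.4%.
Subordinated notes: weight = 2817/9229 = 0.3052; after-tax cost = 4.9% × (1 − 21%) = 3.8710%.
WACC = 0.6472 × 11.0000% + 0.0476 × 8.4000% + 0.3052 × 3.8710% = 8.7003%.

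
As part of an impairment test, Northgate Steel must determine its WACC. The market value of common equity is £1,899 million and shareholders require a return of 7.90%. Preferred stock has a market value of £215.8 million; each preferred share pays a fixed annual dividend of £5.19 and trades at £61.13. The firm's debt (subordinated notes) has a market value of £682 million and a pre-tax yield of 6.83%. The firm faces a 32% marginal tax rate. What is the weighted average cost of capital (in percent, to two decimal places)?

Cost of preferred: Rp = 5.19 / 61.13 = 8.4901%.
Total capital V = 1899 + 215.8 + 682 = 2796.8.
Equity: weight = 1899/2796.8 = 0.6790; cost = 7.9%.
Preferred: weight = 215.8/2796.8 = 0.0772; cost = 8.4901%.
Subordinated notes: weight = 682/2796.8 = 0.2439; after-tax cost = 6.83% × (1 − 32%) = 4.6444%.
WACC = 0.6790 × 7.9000% + 0.0772 × 8.4901% + 0.2439 × 4.6444% = 7.1517%.

7.15%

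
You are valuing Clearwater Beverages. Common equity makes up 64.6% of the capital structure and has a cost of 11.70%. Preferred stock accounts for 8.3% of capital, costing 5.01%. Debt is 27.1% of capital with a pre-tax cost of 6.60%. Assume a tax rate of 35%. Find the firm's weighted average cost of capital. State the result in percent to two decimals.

9.14%

After-tax cost of debt = 6.6% × (1 − 35%) = 4.2900%.
WACC = 0.646 × 11.7000% + 0.083 × 5.0100% + 0.271 × 4.2900% = 9.1366%.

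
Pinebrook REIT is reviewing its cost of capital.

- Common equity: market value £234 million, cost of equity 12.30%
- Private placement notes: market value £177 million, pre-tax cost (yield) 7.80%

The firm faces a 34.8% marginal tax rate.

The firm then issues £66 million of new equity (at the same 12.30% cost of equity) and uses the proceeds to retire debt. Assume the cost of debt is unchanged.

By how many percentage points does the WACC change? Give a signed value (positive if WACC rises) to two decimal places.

Current WACC:
Total capital V = 234 + 177 = 411.
Equity: weight = 234/411 = 0.5693; cost = 12.3%.
Private placement notes: weight = 177/411 = 0.4307; after-tax cost = 7.8% × (1 − 34.8%) = 5.0856%.
WACC = 0.5693 × 12.3000% + 0.4307 × 5.0856% = 9.1931%.
After the change:
Total capital V = 300 + 111 = 411.
Equity: weight = 300/411 = 0.7299; cost = 12.3%.
Private placement notes: weight = 111/411 = 0.2701; after-tax cost = 7.8% × (1 − 34.8%) = 5.0856%.
WACC = 0.7299 × 12.3000% + 0.2701 × 5.0856% = 10.3516%.
Change in WACC = 10.3516% − 9.1931% = 1.1585 pp.

+1.16 pp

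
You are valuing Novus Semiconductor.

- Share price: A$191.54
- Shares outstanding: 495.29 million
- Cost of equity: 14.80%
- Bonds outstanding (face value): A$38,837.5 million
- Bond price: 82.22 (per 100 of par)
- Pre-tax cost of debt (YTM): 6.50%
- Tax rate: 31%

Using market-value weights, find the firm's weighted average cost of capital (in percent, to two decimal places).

12.20%

Market value of equity E = 191.54 × 495.29m = 94867.8466m. Market value of debt D = 38837.5m × 82.22/100 = 31932.1925m.
Total capital V = 94867.8466 + 31932.1925 = 126800.0391.
Equity: weight = 94867.8466/126800.0391 = 0.7482; cost = 14.8%.
Bonds outstanding: weight = 31932.1925/126800.0391 = 0.2518; after-tax cost = 6.5% × (1 − 31%) = 4.4850%.
WACC = 0.7482 × 14.8000% + 0.2518 × 4.4850% = 12.2024%.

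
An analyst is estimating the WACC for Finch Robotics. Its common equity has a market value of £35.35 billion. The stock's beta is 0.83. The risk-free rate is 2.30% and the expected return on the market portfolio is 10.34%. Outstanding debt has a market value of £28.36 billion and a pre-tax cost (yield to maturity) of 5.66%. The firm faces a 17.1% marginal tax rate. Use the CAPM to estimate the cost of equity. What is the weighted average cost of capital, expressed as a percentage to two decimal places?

7.07%

Market risk premium = 10.34% − 2.3% = 8.04%.
Cost of equity via CAPM: Re = 2.3% + 0.83 × 8.04% = 8.9732%.
Total capital V = 35.35 + 28.36 = 63.71.
Equity: weight = 35.35/63.71 = 0.5549; cost = 8.9732%.
Debt: weight = 28.36/63.71 = 0.4451; after-tax cost = 5.66% × (1 − 17.1%) = 4.6921%.
WACC = 0.5549 × 8.9732% + 0.4451 × 4.6921% = 7.0675%.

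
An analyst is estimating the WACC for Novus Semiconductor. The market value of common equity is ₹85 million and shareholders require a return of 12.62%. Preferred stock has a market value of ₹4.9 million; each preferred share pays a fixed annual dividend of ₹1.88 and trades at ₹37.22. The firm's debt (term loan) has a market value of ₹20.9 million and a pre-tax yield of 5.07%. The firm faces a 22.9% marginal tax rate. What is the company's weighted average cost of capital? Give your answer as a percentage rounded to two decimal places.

Cost of preferred: Rp = 1.88 / 37.22 = 5.0510%.
Total capital V = 85 + 4.9 + 20.9 = 110.8.
Equity: weight = 85/110.8 = 0.7671; cost = 12.62%.
Preferred: weight = 4.9/110.8 = 0.0442; cost = 5.051%.
Term loan: weight = 20.9/110.8 = 0.1886; after-tax cost = 5.07% × (1 − 22.9%) = 3.9090%.
WACC = 0.7671 × 12.6200% + 0.0442 × 5.0510% + 0.1886 × 3.9090% = 10.6421%.

10.64%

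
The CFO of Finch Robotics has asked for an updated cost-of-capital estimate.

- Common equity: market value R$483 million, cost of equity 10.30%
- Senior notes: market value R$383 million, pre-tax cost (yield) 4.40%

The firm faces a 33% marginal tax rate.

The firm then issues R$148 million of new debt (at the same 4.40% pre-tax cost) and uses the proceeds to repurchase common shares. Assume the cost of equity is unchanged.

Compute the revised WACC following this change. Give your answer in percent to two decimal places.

5.79%

After the change:
Total capital V = 335 + 531 = 866.
Equity: weight = 335/866 = 0.3868; cost = 10.3%.
Senior notes: weight = 531/866 = 0.6132; after-tax cost = 4.4% × (1 − 33%) = 2.9480%.
WACC = 0.3868 × 10.3000% + 0.6132 × 2.9480% = 5.7920%.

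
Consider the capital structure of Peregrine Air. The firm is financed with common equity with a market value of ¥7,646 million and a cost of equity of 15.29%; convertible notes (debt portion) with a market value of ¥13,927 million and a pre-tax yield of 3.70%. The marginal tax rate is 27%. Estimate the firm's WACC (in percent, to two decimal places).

Total capital V = 7646 + 13927 = 21573.
Equity: weight = 7646/21573 = 0.3544; cost = 15.29%.
Convertible notes (debt portion): weight = 13927/21573 = 0.6456; after-tax cost = 3.7% × (1 − 27%) = 2.7010%.
WACC = 0.3544 × 15.2900% + 0.6456 × 2.7010% = 7.1629%.

7.16%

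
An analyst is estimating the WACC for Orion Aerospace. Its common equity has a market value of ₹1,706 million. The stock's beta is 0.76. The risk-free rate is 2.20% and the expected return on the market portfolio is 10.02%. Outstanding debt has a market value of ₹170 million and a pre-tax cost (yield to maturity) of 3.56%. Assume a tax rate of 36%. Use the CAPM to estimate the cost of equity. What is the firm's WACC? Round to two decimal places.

7.61%

Market risk premium = 10.02% − 2.2% = 7.82%.
Cost of equity via CAPM: Re = 2.2% + 0.76 × 7.82% = 8.1432%.
Total capital V = 1706 + 170 = 1876.
Equity: weight = 1706/1876 = 0.9094; cost = 8.1432%.
Debt: weight = 170/1876 = 0.0906; after-tax cost = 3.56% × (1 − 36%) = 2.2784%.
WACC = 0.9094 × 8.1432% + 0.0906 × 2.2784% = 7.6117%.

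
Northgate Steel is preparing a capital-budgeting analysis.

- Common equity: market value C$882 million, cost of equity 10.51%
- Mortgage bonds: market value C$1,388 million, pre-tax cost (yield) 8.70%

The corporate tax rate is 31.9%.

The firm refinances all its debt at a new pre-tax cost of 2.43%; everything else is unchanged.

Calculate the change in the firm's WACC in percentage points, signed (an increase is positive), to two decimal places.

-2.61 pp

Current WACC:
Total capital V = 882 + 1388 = 2270.
Equity: weight = 882/2270 = 0.3885; cost = 10.51%.
Mortgage bonds: weight = 1388/2270 = 0.6115; after-tax cost = 8.7% × (1 − 31.9%) = 5.9247%.
WACC = 0.3885 × 10.5100% + 0.6115 × 5.9247% = 7.7063%.
After the change:
Total capital V = 882 + 1388 = 2270.
Equity: weight = 882/2270 = 0.3885; cost = 10.51%.
Mortgage bonds: weight = 1388/2270 = 0.6115; after-tax cost = 2.43% × (1 − 31.9%) = 1.6548%.
WACC = 0.3885 × 10.5100% + 0.6115 × 1.6548% = 5.0955%.
Change in WACC = 5.0955% − 7.7063% = -2.6108 pp.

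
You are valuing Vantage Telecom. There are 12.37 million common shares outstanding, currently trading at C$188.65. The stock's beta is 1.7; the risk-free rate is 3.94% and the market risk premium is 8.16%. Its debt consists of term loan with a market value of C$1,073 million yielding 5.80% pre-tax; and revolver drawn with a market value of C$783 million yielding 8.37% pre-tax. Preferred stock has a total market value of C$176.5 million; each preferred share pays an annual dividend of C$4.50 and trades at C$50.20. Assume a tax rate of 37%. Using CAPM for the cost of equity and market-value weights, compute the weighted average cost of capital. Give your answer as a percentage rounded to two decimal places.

11.73%

Cost of equity via CAPM: Re = 3.94% + 1.7 × 8.16% = 17.8120%.
Cost of preferred: Rp = 4.5 / 50.2 = 8.9641%.
Market value of equity E = 188.65 × 12.37m = 2333.6005m.
Total capital V = 2333.6005 + 176.5 + 1073 + 783 = 4366.1005.
Equity: weight = 2333.6005/4366.1005 = 0.5345; cost = 17.812%.
Preferred: weight = 176.5/4366.1005 = 0.0404; cost = 8.9641%.
Term loan: weight = 1073/4366.1005 = 0.2458; after-tax cost = 5.8% × (1 − 37%) = 3.6540%.
Revolver drawn: weight = 783/4366.1005 = 0.1793; after-tax cost = 8.37% × (1 − 37%) = 5.2731%.
WACC = 0.5345 × 17.8120% + 0.0404 × 8.9641% + 0.2458 × 3.6540% + 0.1793 × 5.2731% = 11.7262%.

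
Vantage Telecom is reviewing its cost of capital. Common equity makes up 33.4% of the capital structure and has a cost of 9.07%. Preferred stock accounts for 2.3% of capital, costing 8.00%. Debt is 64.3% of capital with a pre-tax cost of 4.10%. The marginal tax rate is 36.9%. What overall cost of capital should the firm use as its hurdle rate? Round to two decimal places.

After-tax cost of debt = 4.1% × (1 − 36.9%) = 2.5871%.
WACC = 0.334 × 9.0700% + 0.023 × 8.0000% + 0.643 × 2.5871% = 4.8769%.

4.88%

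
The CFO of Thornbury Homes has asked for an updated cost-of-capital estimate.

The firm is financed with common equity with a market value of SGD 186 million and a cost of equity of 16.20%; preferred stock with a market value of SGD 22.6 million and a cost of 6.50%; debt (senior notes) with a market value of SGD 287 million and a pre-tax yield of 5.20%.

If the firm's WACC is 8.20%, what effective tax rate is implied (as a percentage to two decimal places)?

39.44%

Total capital V = 186 + 22.6 + 287 = 495.6.
Equity weight = 186/495.6 = 0.3753.
Preferred weight = 22.6/495.6 = 0.0456.
Senior notes weight = 287/495.6 = 0.5791.
Equity contribution = 0.3753 × 16.2% = 6.0799%.
Preferred contribution = 0.0456 × 6.5% = 0.2964%.
Debt contribution must be 8.2% − 6.3763% = 1.8237%.
0.5791 × 5.2% × (1 − T) = 1.8237%  ⇒  (1 − T) = 0.6056.
T = 39.4385%.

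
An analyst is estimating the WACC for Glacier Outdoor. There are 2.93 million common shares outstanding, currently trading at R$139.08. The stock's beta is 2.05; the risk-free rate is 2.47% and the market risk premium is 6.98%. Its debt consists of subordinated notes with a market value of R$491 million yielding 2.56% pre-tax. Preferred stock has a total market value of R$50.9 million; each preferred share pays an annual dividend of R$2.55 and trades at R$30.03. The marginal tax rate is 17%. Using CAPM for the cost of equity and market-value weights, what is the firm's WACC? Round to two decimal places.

8.76%

Cost of equity via CAPM: Re = 2.47% + 2.05 × 6.98% = 16.7790%.
Cost of preferred: Rp = 2.55 / 30.03 = 8.4915%.
Market value of equity E = 139.08 × 2.93m = 407.5044m.
Total capital V = 407.5044 + 50.9 + 491 = 949.4044.
Equity: weight = 407.5044/949.4044 = 0.4292; cost = 16.779%.
Preferred: weight = 50.9/949.4044 = 0.0536; cost = 8.4915%.
Subordinated notes: weight = 491/949.4044 = 0.5172; after-tax cost = 2.56% × (1 − 17%) = 2.1248%.
WACC = 0.4292 × 16.7790% + 0.0536 × 8.4915% + 0.5172 × 2.1248% = 8.7560%.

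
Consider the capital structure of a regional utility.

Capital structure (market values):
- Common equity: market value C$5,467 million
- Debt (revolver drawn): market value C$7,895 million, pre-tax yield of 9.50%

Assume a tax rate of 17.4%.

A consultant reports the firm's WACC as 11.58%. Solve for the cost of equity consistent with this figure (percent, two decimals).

Total capital V = 5467 + 7895 = 13362.
Equity weight = 5467/13362 = 0.4091.
Revolver drawn weight = 7895/13362 = 0.5909.
Debt contribution = 0.5909 × 9.5% × (1 − 17.4%) = 4.6364%.
Required equity contribution = 11.58% − 4.6364% = 6.9436%.
Re = 6.9436% / 0.4091 = 16.9709%.

16.97%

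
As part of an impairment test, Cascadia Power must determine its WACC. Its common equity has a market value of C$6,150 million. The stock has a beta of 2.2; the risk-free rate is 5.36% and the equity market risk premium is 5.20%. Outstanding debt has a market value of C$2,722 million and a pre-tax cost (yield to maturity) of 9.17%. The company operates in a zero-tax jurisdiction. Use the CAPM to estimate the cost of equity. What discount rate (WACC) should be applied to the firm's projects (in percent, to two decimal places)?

Cost of equity via CAPM: Re = 5.36% + 2.2 × 5.2% = 16.8000%.
Total capital V = 6150 + 2722 = 8872.
Equity: weight = 6150/8872 = 0.6932; cost = 16.8%.
Debt: weight = 2722/8872 = 0.3068; after-tax cost = 9.17% × (1 − 0%) = 9.1700%.
WACC = 0.6932 × 16.8000% + 0.3068 × 9.1700% = 14.4591%.

14.46%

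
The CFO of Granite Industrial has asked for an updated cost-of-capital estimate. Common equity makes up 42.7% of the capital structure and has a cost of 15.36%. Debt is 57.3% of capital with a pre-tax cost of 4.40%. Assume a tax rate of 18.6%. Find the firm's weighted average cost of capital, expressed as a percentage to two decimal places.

After-tax cost of debt = 4.4% × (1 − 18.6%) = 3.5816%.
WACC = 0.427 × 15.3600% + 0.573 × 3.5816% = 8.6110%.

8.61%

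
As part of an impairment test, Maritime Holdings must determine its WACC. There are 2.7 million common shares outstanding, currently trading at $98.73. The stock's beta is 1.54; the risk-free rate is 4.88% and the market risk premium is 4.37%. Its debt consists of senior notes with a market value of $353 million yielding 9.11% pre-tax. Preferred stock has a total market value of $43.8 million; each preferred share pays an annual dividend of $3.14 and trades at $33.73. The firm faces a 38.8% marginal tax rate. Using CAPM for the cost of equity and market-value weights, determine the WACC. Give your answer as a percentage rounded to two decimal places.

8.25%

Cost of equity via CAPM: Re = 4.88% + 1.54 × 4.37% = 11.6098%.
Cost of preferred: Rp = 3.14 / 33.73 = 9.3092%.
Market value of equity E = 98.73 × 2.7m = 266.571m.
Total capital V = 266.571 + 43.8 + 353 = 663.371.
Equity: weight = 266.571/663.371 = 0.4018; cost = 11.6098%.
Preferred: weight = 43.8/663.371 = 0.0660; cost = 9.3092%.
Senior notes: weight = 353/663.371 = 0.5321; after-tax cost = 9.11% × (1 − 38.8%) = 5.5753%.
WACC = 0.4018 × 11.6098% + 0.0660 × 9.3092% + 0.5321 × 5.5753% = 8.2468%.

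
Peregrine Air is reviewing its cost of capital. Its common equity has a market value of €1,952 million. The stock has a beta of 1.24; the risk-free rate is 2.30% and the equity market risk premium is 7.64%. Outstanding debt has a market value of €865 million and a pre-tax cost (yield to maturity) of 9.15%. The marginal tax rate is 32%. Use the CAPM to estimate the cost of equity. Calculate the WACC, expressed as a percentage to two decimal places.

Cost of equity via CAPM: Re = 2.3% + 1.24 × 7.64% = 11.7736%.
Total capital V = 1952 + 865 = 2817.
Equity: weight = 1952/2817 = 0.6929; cost = 11.7736%.
Debt: weight = 865/2817 = 0.3071; after-tax cost = 9.15% × (1 − 32%) = 6.2220%.
WACC = 0.6929 × 11.7736% + 0.3071 × 6.2220% = 10.0689%.

10.07%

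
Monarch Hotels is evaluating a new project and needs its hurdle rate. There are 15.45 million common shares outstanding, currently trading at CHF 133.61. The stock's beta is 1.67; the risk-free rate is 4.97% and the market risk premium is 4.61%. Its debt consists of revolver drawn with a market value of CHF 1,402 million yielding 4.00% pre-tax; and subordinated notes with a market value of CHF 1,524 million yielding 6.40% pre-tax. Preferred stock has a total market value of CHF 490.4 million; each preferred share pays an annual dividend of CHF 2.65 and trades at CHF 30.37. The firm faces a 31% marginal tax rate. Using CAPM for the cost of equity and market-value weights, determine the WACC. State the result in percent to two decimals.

7.49%

Cost of equity via CAPM: Re = 4.97% + 1.67 × 4.61% = 12.6687%.
Cost of preferred: Rp = 2.65 / 30.37 = 8.7257%.
Market value of equity E = 133.61 × 15.45m = 2064.2745m.
Total capital V = 2064.2745 + 490.4 + 1402 + 1524 = 5480.6745.
Equity: weight = 2064.2745/5480.6745 = 0.3766; cost = 12.6687%.
Preferred: weight = 490.4/5480.6745 = 0.0895; cost = 8.7257%.
Revolver drawn: weight = 1402/5480.6745 = 0.2558; after-tax cost = 4% × (1 − 31%) = 2.7600%.
Subordinated notes: weight = 1524/5480.6745 = 0.2781; after-tax cost = 6.4% × (1 − 31%) = 4.4160%.
WACC = 0.3766 × 12.6687% + 0.0895 × 8.7257% + 0.2558 × 2.7600% + 0.2781 × 4.4160% = 7.4864%.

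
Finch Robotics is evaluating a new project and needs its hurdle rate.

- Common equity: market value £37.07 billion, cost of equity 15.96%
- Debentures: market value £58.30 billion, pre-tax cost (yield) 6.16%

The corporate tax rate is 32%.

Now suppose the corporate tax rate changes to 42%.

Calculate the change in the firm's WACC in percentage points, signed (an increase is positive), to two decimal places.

-0.38 pp

Current WACC:
Total capital V = 37.07 + 58.3 = 95.37.
Equity: weight = 37.07/95.37 = 0.3887; cost = 15.96%.
Debentures: weight = 58.3/95.37 = 0.6113; after-tax cost = 6.16% × (1 − 32%) = 4.1888%.
WACC = 0.3887 × 15.9600% + 0.6113 × 4.1888% = 8.7642%.
After the change:
Total capital V = 37.07 + 58.3 = 95.37.
Equity: weight = 37.07/95.37 = 0.3887; cost = 15.96%.
Debentures: weight = 58.3/95.37 = 0.6113; after-tax cost = 6.16% × (1 − 42%) = 3.5728%.
WACC = 0.3887 × 15.9600% + 0.6113 × 3.5728% = 8.3877%.
Change in WACC = 8.3877% − 8.7642% = -0.3766 pp.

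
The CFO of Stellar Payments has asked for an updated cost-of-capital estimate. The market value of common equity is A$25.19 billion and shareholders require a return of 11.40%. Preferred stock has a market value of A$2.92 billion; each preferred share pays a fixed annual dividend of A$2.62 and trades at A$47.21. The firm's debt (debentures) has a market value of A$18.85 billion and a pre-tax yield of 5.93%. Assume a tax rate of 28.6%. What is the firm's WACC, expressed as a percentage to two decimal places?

8.16%

Cost of preferred: Rp = 2.62 / 47.21 = 5.5497%.
Total capital V = 25.19 + 2.92 + 18.85 = 46.96.
Equity: weight = 25.19/46.96 = 0.5364; cost = 11.4%.
Preferred: weight = 2.92/46.96 = 0.0622; cost = 5.5497%.
Debentures: weight = 18.85/46.96 = 0.4014; after-tax cost = 5.93% × (1 − 28.6%) = 4.2340%.
WACC = 0.5364 × 11.4000% + 0.0622 × 5.5497% + 0.4014 × 4.2340% = 8.1598%.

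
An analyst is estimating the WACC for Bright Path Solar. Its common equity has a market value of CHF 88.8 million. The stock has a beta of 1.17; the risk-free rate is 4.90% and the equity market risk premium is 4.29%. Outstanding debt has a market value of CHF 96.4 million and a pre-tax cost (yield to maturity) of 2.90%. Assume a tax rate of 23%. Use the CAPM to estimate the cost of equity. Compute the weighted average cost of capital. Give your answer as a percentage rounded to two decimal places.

5.92%

Cost of equity via CAPM: Re = 4.9% + 1.17 × 4.29% = 9.9193%.
Total capital V = 88.8 + 96.4 = 185.2.
Equity: weight = 88.8/185.2 = 0.4795; cost = 9.9193%.
Debt: weight = 96.4/185.2 = 0.5205; after-tax cost = 2.9% × (1 − 23%) = 2.2330%.
WACC = 0.4795 × 9.9193% + 0.5205 × 2.2330% = 5.9184%.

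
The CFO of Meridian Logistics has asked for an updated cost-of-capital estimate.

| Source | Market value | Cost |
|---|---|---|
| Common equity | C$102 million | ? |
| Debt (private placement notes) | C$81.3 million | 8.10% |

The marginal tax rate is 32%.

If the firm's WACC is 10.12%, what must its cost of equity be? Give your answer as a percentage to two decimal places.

13.80%

Total capital V = 102 + 81.3 = 183.3.
Equity weight = 102/183.3 = 0.5565.
Private placement notes weight = 81.3/183.3 = 0.4435.
Debt contribution = 0.4435 × 8.1% × (1 − 32%) = 2.4430%.
Required equity contribution = 10.12% − 2.4430% = 7.6770%.
Re = 7.6770% / 0.5565 = 13.7960%.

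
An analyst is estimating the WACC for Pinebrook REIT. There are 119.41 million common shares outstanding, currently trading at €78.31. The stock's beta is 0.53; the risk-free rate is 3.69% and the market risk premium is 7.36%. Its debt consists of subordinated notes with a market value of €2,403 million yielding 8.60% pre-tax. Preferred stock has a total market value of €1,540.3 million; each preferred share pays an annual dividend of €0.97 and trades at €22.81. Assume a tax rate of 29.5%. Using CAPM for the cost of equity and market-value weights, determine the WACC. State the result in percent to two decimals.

6.93%

Cost of equity via CAPM: Re = 3.69% + 0.53 × 7.36% = 7.5908%.
Cost of preferred: Rp = 0.97 / 22.81 = 4.2525%.
Market value of equity E = 78.31 × 119.41m = 9350.9971m.
Total capital V = 9350.9971 + 1540.3 + 2403 = 13294.2971.
Equity: weight = 9350.9971/13294.2971 = 0.7034; cost = 7.5908%.
Preferred: weight = 1540.3/13294.2971 = 0.1159; cost = 4.2525%.
Subordinated notes: weight = 2403/13294.2971 = 0.1808; after-tax cost = 8.6% × (1 − 29.5%) = 6.0630%.
WACC = 0.7034 × 7.5908% + 0.1159 × 4.2525% + 0.1808 × 6.0630% = 6.9279%.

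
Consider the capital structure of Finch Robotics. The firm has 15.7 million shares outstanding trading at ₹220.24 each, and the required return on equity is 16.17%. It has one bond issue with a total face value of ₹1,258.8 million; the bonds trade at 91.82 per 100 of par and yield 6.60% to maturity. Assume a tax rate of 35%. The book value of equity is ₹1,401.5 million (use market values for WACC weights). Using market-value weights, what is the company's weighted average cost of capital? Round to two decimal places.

13.19%

Market value of equity E = 220.24 × 15.7m = 3457.768m. Market value of debt D = 1258.8m × 91.82/100 = 1155.83016m.
Total capital V = 3457.768 + 1155.83016 = 4613.59816.
Equity: weight = 3457.768/4613.59816 = 0.7495; cost = 16.17%.
Bonds outstanding: weight = 1155.83016/4613.59816 = 0.2505; after-tax cost = 6.6% × (1 − 35%) = 4.2900%.
WACC = 0.7495 × 16.1700% + 0.2505 × 4.2900% = 13.1937%.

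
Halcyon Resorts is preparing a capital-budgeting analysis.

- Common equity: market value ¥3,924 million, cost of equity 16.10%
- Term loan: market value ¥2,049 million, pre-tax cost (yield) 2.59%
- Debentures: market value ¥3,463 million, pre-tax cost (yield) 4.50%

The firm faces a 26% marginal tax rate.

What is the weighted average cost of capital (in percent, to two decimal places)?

8.33%

Total capital V = 3924 + 2049 + 3463 = 9436.
Equity: weight = 3924/9436 = 0.4159; cost = 16.1%.
Term loan: weight = 2049/9436 = 0.2171; after-tax cost = 2.59% × (1 − 26%) = 1.9166%.
Debentures: weight = 3463/9436 = 0.3670; after-tax cost = 4.5% × (1 − 26%) = 3.3300%.
WACC = 0.4159 × 16.1000% + 0.2171 × 1.9166% + 0.3670 × 3.3300% = 8.3335%.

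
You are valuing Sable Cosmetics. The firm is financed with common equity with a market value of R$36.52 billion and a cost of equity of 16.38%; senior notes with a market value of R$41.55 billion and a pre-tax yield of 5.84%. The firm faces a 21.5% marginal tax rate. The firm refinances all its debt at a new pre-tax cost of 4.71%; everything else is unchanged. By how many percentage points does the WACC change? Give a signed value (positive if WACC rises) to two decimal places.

-0.47 pp

Current WACC:
Total capital V = 36.52 + 41.55 = 78.07.
Equity: weight = 36.52/78.07 = 0.4678; cost = 16.38%.
Senior notes: weight = 41.55/78.07 = 0.5322; after-tax cost = 5.84% × (1 − 21.5%) = 4.5844%.
WACC = 0.4678 × 16.3800% + 0.5322 × 4.5844% = 10.1022%.
After the change:
Total capital V = 36.52 + 41.55 = 78.07.
Equity: weight = 36.52/78.07 = 0.4678; cost = 16.38%.
Senior notes: weight = 41.55/78.07 = 0.5322; after-tax cost = 4.71% × (1 − 21.5%) = 3.6974%.
WACC = 0.4678 × 16.3800% + 0.5322 × 3.6974% = 9.6301%.
Change in WACC = 9.6301% − 10.1022% = -0.4721 pp.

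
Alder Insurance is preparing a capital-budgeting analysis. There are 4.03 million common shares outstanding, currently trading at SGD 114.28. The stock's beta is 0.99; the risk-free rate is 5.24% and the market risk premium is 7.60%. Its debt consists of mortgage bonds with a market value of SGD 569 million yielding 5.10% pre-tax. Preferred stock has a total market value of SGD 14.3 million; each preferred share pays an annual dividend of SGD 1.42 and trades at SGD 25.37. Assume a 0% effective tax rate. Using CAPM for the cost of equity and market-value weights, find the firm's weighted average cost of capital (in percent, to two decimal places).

Cost of equity via CAPM: Re = 5.24% + 0.99 × 7.6% = 12.7640%.
Cost of preferred: Rp = 1.42 / 25.37 = 5.5972%.
Market value of equity E = 114.28 × 4.03m = 460.5484m.
Total capital V = 460.5484 + 14.3 + 569 = 1043.8484.
Equity: weight = 460.5484/1043.8484 = 0.4412; cost = 12.764%.
Preferred: weight = 14.3/1043.8484 = 0.0137; cost = 5.5972%.
Mortgage bonds: weight = 569/1043.8484 = 0.5451; after-tax cost = 5.1% × (1 − 0%) = 5.1000%.
WACC = 0.4412 × 12.7640% + 0.0137 × 5.5972% + 0.5451 × 5.1000% = 8.4882%.

8.49%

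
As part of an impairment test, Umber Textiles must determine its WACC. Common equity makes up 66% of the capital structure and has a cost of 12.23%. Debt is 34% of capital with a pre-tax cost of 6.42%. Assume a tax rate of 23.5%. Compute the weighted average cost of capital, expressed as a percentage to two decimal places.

9.74%

After-tax cost of debt = 6.42% × (1 − 23.5%) = 4.9113%.
WACC = 0.660 × 12.2300% + 0.340 × 4.9113% = 9.7416%.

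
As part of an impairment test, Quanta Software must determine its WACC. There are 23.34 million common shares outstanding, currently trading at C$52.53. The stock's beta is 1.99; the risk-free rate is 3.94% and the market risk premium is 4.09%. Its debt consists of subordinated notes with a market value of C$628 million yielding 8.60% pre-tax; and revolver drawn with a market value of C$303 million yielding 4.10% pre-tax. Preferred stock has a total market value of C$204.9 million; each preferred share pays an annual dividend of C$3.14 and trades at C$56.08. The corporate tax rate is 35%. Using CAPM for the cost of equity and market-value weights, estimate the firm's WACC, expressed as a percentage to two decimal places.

8.58%

Cost of equity via CAPM: Re = 3.94% + 1.99 × 4.09% = 12.0791%.
Cost of preferred: Rp = 3.14 / 56.08 = 5.5991%.
Market value of equity E = 52.53 × 23.34m = 1226.0502m.
Total capital V = 1226.0502 + 204.9 + 628 + 303 = 2361.9502.
Equity: weight = 1226.0502/2361.9502 = 0.5191; cost = 12.0791%.
Preferred: weight = 204.9/2361.9502 = 0.0868; cost = 5.5991%.
Subordinated notes: weight = 628/2361.9502 = 0.2659; after-tax cost = 8.6% × (1 − 35%) = 5.5900%.
Revolver drawn: weight = 303/2361.9502 = 0.1283; after-tax cost = 4.1% × (1 − 35%) = 2.6650%.
WACC = 0.5191 × 12.0791% + 0.0868 × 5.5991% + 0.2659 × 5.5900% + 0.1283 × 2.6650% = 8.5839%.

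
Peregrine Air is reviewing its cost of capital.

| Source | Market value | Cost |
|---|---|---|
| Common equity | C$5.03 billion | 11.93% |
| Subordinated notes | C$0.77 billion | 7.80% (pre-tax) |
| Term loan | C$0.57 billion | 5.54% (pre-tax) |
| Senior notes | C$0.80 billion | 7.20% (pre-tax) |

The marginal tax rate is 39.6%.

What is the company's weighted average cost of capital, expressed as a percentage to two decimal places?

Total capital V = 5.03 + 0.77 + 0.57 + 0.8 = 7.17.
Equity: weight = 5.03/7.17 = 0.7015; cost = 11.93%.
Subordinated notes: weight = 0.77/7.17 = 0.1074; after-tax cost = 7.8% × (1 − 39.6%) = 4.7112%.
Term loan: weight = 0.57/7.17 = 0.0795; after-tax cost = 5.54% × (1 − 39.6%) = 3.3462%.
Senior notes: weight = 0.8/7.17 = 0.1116; after-tax cost = 7.2% × (1 − 39.6%) = 4.3488%.
WACC = 0.7015 × 11.9300% + 0.1074 × 4.7112% + 0.0795 × 3.3462% + 0.1116 × 4.3488% = 9.6265%.

9.63%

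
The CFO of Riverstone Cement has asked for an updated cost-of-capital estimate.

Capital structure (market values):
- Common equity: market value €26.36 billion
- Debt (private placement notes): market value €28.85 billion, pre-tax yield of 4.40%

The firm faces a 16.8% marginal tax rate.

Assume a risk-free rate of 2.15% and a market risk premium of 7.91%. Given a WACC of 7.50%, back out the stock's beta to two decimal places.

Total capital V = 26.36 + 28.85 = 55.21.
Equity weight = 26.36/55.21 = 0.4774.
Private placement notes weight = 28.85/55.21 = 0.5226.
Debt contribution = 0.5226 × 4.4% × (1 − 16.8%) = 1.9130%.
Required equity contribution = 7.5% − 1.9130% = 5.5870%  ⇒  Re = 11.7019%.
CAPM: 11.7019% = 2.15% + β × 7.91%  ⇒  β = 1.2076.

1.21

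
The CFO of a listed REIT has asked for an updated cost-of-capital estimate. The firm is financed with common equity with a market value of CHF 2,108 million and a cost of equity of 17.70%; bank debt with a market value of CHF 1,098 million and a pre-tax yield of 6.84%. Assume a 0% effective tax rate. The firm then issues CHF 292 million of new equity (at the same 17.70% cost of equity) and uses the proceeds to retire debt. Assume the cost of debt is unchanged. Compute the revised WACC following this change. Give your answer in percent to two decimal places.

14.97%

After the change:
Total capital V = 2400 + 806 = 3206.
Equity: weight = 2400/3206 = 0.7486; cost = 17.7%.
Bank debt: weight = 806/3206 = 0.2514; after-tax cost = 6.84% × (1 − 0%) = 6.8400%.
WACC = 0.7486 × 17.7000% + 0.2514 × 6.8400% = 14.9698%.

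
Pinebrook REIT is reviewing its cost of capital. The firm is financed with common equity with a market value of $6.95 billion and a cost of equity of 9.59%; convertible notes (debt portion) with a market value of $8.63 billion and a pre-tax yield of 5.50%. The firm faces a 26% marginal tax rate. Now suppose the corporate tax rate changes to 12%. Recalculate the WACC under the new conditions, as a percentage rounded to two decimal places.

6.96%

After the change:
Total capital V = 6.95 + 8.63 = 15.58.
Equity: weight = 6.95/15.58 = 0.4461; cost = 9.59%.
Convertible notes (debt portion): weight = 8.63/15.58 = 0.5539; after-tax cost = 5.5% × (1 − 12%) = 4.8400%.
WACC = 0.4461 × 9.5900% + 0.5539 × 4.8400% = 6.9589%.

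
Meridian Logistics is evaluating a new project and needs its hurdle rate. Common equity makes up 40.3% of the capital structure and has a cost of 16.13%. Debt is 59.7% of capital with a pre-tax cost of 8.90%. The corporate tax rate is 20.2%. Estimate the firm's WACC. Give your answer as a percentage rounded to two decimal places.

10.74%

After-tax cost of debt = 8.9% × (1 − 20.2%) = 7.1022%.
WACC = 0.403 × 16.1300% + 0.597 × 7.1022% = 10.7404%.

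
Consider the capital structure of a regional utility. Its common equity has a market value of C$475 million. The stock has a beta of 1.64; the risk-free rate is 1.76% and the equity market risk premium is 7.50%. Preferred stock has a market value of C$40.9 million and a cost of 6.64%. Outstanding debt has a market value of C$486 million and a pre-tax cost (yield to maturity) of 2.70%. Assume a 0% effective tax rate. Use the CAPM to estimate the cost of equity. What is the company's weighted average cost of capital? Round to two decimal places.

Cost of equity via CAPM: Re = 1.76% + 1.64 × 7.5% = 14.0600%.
Total capital V = 475 + 40.9 + 486 = 1001.9.
Equity: weight = 475/1001.9 = 0.4741; cost = 14.06%.
Preferred: weight = 40.9/1001.9 = 0.0408; cost = 6.64%.
Debt: weight = 486/1001.9 = 0.4851; after-tax cost = 2.7% × (1 − 0%) = 2.7000%.
WACC = 0.4741 × 14.0600% + 0.0408 × 6.6400% + 0.4851 × 2.7000% = 8.2466%.

8.25%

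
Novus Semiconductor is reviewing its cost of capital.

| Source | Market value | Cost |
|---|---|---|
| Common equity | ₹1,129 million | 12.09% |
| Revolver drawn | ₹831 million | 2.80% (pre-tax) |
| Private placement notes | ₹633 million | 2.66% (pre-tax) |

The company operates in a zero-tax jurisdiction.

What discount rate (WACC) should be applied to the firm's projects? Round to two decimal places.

6.81%

Total capital V = 1129 + 831 + 633 = 2593.
Equity: weight = 1129/2593 = 0.4354; cost = 12.09%.
Revolver drawn: weight = 831/2593 = 0.3205; after-tax cost = 2.8% × (1 − 0%) = 2.8000%.
Private placement notes: weight = 633/2593 = 0.2441; after-tax cost = 2.66% × (1 − 0%) = 2.6600%.
WACC = 0.4354 × 12.0900% + 0.3205 × 2.8000% + 0.2441 × 2.6600% = 6.8107%.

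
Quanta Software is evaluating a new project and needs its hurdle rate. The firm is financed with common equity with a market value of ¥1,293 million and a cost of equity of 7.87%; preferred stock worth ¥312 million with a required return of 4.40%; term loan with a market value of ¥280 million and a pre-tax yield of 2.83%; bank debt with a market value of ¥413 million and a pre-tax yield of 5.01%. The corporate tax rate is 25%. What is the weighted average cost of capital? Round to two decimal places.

Total capital V = 1293 + 312 + 280 + 413 = 2298.
Equity: weight = 1293/2298 = 0.5627; cost = 7.87%.
Preferred: weight = 312/2298 = 0.1358; cost = 4.4%.
Term loan: weight = 280/2298 = 0.1218; after-tax cost = 2.83% × (1 − 25%) = 2.1225%.
Bank debt: weight = 413/2298 = 0.1797; after-tax cost = 5.01% × (1 − 25%) = 3.7575%.
WACC = 0.5627 × 7.8700% + 0.1358 × 4.4000% + 0.1218 × 2.1225% + 0.1797 × 3.7575% = 5.9595%.

5.96%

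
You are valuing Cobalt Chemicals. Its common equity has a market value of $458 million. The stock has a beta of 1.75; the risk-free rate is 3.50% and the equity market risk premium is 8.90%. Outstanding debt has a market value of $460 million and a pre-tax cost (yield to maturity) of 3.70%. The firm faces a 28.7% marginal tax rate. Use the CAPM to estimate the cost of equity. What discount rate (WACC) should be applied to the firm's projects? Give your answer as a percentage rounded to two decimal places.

10.84%

Cost of equity via CAPM: Re = 3.5% + 1.75 × 8.9% = 19.0750%.
Total capital V = 458 + 460 = 918.
Equity: weight = 458/918 = 0.4989; cost = 19.075%.
Debt: weight = 460/918 = 0.5011; after-tax cost = 3.7% × (1 − 28.7%) = 2.6381%.
WACC = 0.4989 × 19.0750% + 0.5011 × 2.6381% = 10.8386%.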